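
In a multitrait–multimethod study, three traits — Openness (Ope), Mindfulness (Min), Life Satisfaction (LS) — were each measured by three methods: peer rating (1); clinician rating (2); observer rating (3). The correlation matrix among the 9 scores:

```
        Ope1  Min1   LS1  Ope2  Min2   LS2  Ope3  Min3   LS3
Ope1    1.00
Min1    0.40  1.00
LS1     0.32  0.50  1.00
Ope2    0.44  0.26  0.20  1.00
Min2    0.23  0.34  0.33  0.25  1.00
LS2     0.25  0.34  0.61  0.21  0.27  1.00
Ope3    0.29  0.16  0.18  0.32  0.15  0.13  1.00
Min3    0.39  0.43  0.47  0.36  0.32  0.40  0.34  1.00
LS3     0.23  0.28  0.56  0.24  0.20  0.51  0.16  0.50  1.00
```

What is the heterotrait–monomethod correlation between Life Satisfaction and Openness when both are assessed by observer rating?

Different traits, same method: r(LS3, Ope3) = 0.16.

0.16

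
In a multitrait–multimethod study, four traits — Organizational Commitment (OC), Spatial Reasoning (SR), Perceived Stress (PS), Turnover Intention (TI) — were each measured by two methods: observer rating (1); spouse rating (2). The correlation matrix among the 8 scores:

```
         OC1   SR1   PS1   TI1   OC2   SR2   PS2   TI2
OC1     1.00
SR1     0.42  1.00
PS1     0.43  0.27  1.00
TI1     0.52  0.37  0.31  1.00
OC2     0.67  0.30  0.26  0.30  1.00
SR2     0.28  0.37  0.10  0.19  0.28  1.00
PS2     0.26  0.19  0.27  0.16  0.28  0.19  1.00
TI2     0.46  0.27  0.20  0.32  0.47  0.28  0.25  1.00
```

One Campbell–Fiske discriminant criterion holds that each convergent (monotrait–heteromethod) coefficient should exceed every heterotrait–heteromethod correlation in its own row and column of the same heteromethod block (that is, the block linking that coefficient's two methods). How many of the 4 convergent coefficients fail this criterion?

Checking each validity diagonal entry against its comparison values:
OC (methods 1·2): 0.67 vs {0.28, 0.30, 0.26, 0.26, 0.46, 0.30} → pass.
SR (methods 1·2): 0.37 vs {0.30, 0.28, 0.19, 0.10, 0.27, 0.19} → pass.
PS (methods 1·2): 0.27 vs {0.26, 0.26, 0.10, 0.19, 0.20, 0.16} → pass.
TI (methods 1·2): 0.32 vs {0.30, 0.46, 0.19, 0.27, 0.16, 0.20} → fail.
1 of 4 fail.

1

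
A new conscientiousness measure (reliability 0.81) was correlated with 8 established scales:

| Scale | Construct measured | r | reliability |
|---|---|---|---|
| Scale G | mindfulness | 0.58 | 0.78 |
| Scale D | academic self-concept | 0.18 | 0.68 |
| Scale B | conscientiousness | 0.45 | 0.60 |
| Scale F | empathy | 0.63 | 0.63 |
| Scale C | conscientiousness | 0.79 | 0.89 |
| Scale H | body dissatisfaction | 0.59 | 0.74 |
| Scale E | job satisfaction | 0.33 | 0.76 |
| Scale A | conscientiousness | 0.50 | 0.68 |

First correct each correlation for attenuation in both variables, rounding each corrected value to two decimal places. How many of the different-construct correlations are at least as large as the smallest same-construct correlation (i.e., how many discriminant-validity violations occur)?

Disattenuated r (r / √(r_scale · r_new)):
  Scale G (disc): 0.58 / √(0.78·0.81) = 0.73
  Scale D (disc): 0.18 / √(0.68·0.81) = 0.24
  Scale B (conv): 0.45 / √(0.60·0.81) = 0.65
  Scale F (disc): 0.63 / √(0.63·0.81) = 0.88
  Scale C (conv): 0.79 / √(0.89·0.81) = 0.93
  Scale H (disc): 0.59 / √(0.74·0.81) = 0.76
  Scale E (disc): 0.33 / √(0.76·0.81) = 0.42
  Scale A (conv): 0.50 / √(0.68·0.81) = 0.67
Smallest convergent = 0.65. Discriminant values: 0.73, 0.24, 0.88, 0.76, 0.42; count ≥ 0.65 → 3.

3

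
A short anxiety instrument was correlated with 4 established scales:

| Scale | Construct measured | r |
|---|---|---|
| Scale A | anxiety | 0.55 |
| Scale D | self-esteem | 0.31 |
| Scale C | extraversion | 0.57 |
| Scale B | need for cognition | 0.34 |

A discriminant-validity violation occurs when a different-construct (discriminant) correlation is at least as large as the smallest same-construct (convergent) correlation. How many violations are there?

Convergent (same construct = anxiety): Scale A.
Smallest convergent = 0.55. Discriminant values: 0.31, 0.57, 0.34; count ≥ 0.55 → 1.

1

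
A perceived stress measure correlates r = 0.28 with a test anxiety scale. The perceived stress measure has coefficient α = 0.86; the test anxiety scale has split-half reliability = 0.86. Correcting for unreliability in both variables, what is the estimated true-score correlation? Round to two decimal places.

r_true = r_obs / √(r_xx · r_yy) = 0.28 / √(0.86 × 0.86) = 0.28 / √0.7396 = 0.28 / 0.8600 ≈ 0.33.

0.33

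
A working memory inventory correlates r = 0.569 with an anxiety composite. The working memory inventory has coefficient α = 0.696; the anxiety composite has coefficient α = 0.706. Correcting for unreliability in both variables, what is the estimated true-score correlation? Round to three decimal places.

r_true = r_obs / √(r_xx · r_yy) = 0.569 / √(0.696 × 0.706) = 0.569 / √0.491376 = 0.569 / 0.7010 ≈ 0.812.

0.812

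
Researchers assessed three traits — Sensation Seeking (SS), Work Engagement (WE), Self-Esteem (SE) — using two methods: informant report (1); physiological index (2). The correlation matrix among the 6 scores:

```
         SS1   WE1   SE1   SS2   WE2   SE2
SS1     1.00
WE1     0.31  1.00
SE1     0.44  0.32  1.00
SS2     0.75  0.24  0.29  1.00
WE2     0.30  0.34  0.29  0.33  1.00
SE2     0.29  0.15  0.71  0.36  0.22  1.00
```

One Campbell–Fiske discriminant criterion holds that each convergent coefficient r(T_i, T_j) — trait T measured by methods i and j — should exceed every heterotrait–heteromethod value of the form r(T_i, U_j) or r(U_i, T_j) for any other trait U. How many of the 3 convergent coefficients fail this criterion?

0

Convergent coefficients and their comparison sets:
SS (methods 1·2): 0.75 vs {0.30, 0.24, 0.29, 0.29} → pass.
WE (methods 1·2): 0.34 vs {0.24, 0.30, 0.15, 0.29} → pass.
SE (methods 1·2): 0.71 vs {0.29, 0.29, 0.29, 0.15} → pass.
0 of 3 fail.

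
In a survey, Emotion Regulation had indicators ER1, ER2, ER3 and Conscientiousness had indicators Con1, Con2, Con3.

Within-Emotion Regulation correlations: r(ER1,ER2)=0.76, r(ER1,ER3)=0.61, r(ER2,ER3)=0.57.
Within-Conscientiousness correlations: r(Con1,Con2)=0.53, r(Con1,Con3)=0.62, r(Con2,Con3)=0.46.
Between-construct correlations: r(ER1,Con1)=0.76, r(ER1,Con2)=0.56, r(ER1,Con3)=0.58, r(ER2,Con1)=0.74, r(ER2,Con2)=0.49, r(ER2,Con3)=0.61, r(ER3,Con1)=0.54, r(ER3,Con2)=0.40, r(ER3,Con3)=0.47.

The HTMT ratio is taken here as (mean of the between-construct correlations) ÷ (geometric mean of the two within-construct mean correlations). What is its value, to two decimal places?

0.97

Mean heterotrait r = 5.15/9 = 0.5722.
Mean within-ER = 1.94/3 = 0.6467; mean within-Con = 1.61/3 = 0.5367.
Geometric mean = √(0.6467 × 0.5367) = 0.5891.
HTMT = 0.5722 / 0.5891 = 0.97.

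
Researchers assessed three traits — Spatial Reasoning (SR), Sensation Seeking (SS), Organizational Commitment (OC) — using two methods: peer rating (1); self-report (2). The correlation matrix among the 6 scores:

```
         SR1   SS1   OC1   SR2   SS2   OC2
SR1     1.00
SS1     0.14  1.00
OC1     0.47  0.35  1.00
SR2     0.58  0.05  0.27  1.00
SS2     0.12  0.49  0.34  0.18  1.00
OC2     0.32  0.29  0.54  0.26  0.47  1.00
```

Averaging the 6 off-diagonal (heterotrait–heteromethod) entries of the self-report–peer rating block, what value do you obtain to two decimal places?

0.23

HTHM values (method 2 × method 1): 0.05, 0.27, 0.12, 0.34, 0.32, 0.29; mean = 1.39/6 = 0.23.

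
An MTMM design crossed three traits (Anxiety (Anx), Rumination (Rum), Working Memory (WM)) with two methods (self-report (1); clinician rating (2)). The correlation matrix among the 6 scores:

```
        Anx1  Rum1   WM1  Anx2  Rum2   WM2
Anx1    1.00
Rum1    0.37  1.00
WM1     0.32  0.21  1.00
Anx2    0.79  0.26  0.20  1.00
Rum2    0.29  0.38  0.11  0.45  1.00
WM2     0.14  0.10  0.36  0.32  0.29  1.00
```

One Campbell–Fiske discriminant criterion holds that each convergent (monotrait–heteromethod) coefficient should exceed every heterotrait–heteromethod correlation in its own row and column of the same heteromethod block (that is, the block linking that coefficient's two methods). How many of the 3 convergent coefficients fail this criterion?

Checking each validity diagonal entry against its comparison values:
Anx (methods 1·2): 0.79 vs {0.29, 0.26, 0.14, 0.20} → pass.
Rum (methods 1·2): 0.38 vs {0.26, 0.29, 0.10, 0.11} → pass.
WM (methods 1·2): 0.36 vs {0.20, 0.14, 0.11, 0.10} → pass.
0 of 3 fail.

0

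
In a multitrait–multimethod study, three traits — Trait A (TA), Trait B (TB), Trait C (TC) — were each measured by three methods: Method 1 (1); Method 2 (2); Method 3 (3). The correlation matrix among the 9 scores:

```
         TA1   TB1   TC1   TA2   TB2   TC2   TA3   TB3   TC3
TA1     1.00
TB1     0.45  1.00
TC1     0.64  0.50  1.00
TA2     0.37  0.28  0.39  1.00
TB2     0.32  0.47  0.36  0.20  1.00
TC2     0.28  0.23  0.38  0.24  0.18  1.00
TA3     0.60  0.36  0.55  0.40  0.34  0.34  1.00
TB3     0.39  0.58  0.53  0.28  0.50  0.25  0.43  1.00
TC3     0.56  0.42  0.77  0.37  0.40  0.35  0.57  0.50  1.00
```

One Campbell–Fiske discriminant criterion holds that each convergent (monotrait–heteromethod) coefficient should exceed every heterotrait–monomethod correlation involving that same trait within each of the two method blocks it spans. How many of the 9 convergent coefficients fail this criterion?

Convergent coefficients and their comparison sets:
TA (methods 1·2): 0.37 vs {0.45, 0.20, 0.64, 0.24} → fail.
TA (methods 1·3): 0.60 vs {0.45, 0.43, 0.64, 0.57} → fail.
TA (methods 2·3): 0.40 vs {0.20, 0.43, 0.24, 0.57} → fail.
TB (methods 1·2): 0.47 vs {0.45, 0.20, 0.50, 0.18} → fail.
TB (methods 1·3): 0.58 vs {0.45, 0.43, 0.50, 0.50} → pass.
TB (methods 2·3): 0.50 vs {0.20, 0.43, 0.18, 0.50} → fail.
TC (methods 1·2): 0.38 vs {0.64, 0.24, 0.50, 0.18} → fail.
TC (methods 1·3): 0.77 vs {0.64, 0.57, 0.50, 0.50} → pass.
TC (methods 2·3): 0.35 vs {0.24, 0.57, 0.18, 0.50} → fail.
7 of 9 fail.

7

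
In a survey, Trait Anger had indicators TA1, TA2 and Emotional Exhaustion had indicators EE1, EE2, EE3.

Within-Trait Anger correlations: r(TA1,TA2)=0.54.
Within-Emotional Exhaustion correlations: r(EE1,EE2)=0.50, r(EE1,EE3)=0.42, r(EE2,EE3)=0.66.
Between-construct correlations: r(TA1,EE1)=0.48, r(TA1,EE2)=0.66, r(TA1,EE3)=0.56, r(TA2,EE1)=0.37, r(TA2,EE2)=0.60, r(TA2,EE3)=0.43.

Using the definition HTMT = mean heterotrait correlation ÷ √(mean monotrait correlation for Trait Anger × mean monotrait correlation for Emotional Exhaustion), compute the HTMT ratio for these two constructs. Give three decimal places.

0.969

Mean heterotrait r = 3.10/6 = 0.5167.
Mean within-TA = 0.54/1 = 0.5400; mean within-EE = 1.58/3 = 0.5267.
Geometric mean = √(0.5400 × 0.5267) = 0.5333.
HTMT = 0.5167 / 0.5333 = 0.969.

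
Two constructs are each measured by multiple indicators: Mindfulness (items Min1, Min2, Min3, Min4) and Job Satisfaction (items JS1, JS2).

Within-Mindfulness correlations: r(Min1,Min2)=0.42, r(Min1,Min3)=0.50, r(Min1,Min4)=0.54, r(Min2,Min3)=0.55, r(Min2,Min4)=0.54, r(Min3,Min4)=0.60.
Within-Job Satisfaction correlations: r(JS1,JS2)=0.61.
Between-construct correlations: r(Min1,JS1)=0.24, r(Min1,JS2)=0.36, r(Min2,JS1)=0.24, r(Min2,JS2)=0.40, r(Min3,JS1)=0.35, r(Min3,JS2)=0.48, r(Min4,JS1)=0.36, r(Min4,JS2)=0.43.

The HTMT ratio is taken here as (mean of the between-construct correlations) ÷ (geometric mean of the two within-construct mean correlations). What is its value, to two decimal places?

0.63

Mean between = 2.86/8 = 0.3575.
Mean within-Min = 3.15/6 = 0.5250; mean within-JS = 0.61/1 = 0.6100.
Geometric mean = √(0.5250 × 0.6100) = 0.5659.
HTMT = 0.3575 / 0.5659 = 0.63.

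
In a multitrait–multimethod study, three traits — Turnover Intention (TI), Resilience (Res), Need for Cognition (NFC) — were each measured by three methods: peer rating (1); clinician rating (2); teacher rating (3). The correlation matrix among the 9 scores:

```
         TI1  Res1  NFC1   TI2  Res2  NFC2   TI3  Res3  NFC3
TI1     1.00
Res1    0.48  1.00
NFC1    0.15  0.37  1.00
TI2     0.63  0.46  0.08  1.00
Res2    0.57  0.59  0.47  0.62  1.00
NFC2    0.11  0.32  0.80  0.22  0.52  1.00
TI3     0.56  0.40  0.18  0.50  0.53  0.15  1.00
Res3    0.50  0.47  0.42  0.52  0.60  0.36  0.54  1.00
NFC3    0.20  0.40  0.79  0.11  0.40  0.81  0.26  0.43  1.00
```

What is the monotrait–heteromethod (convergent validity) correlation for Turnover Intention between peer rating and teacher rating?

0.56

Same trait (TI), different methods: r(TI1, TI3) = 0.56.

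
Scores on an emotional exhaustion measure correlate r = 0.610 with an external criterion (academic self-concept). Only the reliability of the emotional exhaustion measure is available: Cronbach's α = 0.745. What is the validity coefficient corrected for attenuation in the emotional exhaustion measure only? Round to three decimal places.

Single correction: r_c = r_obs / √r_xx = 0.610 / √0.745 = 0.610 / 0.8631 ≈ 0.707.

0.707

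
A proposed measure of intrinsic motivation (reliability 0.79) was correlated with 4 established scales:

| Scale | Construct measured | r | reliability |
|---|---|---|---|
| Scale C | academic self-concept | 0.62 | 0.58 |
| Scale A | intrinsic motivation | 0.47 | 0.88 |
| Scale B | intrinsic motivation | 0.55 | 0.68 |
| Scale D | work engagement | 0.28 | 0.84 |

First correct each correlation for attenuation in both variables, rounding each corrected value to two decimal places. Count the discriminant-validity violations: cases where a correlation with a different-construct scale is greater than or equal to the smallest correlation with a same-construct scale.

1

Disattenuated r (r / √(r_scale · r_new)):
  Scale C (disc): 0.62 / √(0.58·0.79) = 0.92
  Scale A (conv): 0.47 / √(0.88·0.79) = 0.56
  Scale B (conv): 0.55 / √(0.68·0.79) = 0.75
  Scale D (disc): 0.28 / √(0.84·0.79) = 0.34
Smallest convergent = 0.56. Discriminant values: 0.92, 0.34; count ≥ 0.56 → 1.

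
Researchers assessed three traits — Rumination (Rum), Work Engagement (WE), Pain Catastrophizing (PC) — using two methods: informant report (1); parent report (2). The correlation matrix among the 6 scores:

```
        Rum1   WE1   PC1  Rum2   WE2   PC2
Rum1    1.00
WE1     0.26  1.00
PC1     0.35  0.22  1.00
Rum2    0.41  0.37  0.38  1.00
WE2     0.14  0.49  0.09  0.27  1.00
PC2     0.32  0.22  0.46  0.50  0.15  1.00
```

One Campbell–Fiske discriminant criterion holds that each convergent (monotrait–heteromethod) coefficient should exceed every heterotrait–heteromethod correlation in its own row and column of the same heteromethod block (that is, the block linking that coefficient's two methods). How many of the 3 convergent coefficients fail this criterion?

Convergent coefficients and their comparison sets:
Rum (methods 1·2): 0.41 vs {0.14, 0.37, 0.32, 0.38} → pass.
WE (methods 1·2): 0.49 vs {0.37, 0.14, 0.22, 0.09} → pass.
PC (methods 1·2): 0.46 vs {0.38, 0.32, 0.09, 0.22} → pass.
0 of 3 fail.

0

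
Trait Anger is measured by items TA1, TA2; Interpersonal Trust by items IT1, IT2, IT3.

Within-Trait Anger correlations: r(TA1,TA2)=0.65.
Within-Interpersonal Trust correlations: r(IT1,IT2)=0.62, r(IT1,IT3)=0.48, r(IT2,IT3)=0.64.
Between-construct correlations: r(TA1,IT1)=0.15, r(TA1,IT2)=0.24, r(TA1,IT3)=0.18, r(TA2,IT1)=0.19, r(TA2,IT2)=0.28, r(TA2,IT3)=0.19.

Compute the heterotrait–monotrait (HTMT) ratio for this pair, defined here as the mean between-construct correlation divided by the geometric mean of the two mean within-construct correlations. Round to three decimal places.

0.334

Mean heterotrait r = 1.23/6 = 0.2050.
Mean within-TA = 0.65/1 = 0.6500; mean within-IT = 1.74/3 = 0.5800.
Geometric mean = √(0.6500 × 0.5800) = 0.6140.
HTMT = 0.2050 / 0.6140 = 0.334.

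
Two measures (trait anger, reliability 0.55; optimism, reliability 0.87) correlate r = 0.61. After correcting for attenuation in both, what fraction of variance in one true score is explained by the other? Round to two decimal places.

Disattenuated r = 0.61 / √(0.55 × 0.87) = 0.61 / 0.6917 = 0.8819.
Shared true-score variance = 0.8819² = 0.7777 ≈ 0.78.

0.78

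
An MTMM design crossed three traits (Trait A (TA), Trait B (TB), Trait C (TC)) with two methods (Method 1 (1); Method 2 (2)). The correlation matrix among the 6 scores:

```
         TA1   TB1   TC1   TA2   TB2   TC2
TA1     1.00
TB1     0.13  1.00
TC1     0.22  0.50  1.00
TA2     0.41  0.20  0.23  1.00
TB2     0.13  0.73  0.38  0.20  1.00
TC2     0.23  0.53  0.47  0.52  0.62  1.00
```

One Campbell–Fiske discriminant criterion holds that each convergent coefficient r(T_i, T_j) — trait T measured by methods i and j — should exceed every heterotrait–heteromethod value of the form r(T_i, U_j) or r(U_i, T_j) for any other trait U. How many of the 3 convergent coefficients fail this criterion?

Each convergent coefficient versus the relevant comparison correlations:
TA (methods 1·2): 0.41 vs {0.13, 0.20, 0.23, 0.23} → pass.
TB (methods 1·2): 0.73 vs {0.20, 0.13, 0.53, 0.38} → pass.
TC (methods 1·2): 0.47 vs {0.23, 0.23, 0.38, 0.53} → fail.
1 of 3 fail.

1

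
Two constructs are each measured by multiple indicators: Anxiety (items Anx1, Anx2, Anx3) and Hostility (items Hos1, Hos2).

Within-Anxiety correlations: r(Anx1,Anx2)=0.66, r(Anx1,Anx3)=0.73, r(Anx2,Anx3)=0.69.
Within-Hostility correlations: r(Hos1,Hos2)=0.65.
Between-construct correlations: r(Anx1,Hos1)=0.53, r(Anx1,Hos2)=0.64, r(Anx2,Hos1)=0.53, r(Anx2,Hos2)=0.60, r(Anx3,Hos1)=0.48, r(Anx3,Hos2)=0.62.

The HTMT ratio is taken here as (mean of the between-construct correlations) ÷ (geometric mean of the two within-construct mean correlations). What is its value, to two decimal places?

Mean between = 3.40/6 = 0.5667.
Mean within-Anx = 2.08/3 = 0.6933; mean within-Hos = 0.65/1 = 0.6500.
Geometric mean = √(0.6933 × 0.6500) = 0.6713.
HTMT = 0.5667 / 0.6713 = 0.84.

0.84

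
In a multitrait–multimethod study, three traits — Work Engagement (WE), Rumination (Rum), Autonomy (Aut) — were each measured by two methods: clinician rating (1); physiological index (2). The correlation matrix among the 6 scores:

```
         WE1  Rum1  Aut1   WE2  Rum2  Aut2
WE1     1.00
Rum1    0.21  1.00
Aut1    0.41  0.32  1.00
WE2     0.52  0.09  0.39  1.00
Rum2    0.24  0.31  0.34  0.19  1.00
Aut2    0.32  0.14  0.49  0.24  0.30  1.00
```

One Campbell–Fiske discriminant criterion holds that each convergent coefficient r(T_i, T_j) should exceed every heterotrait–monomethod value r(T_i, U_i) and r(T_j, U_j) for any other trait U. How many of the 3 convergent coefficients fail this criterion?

1

Each convergent coefficient versus the relevant comparison correlations:
WE (methods 1·2): 0.52 vs {0.21, 0.19, 0.41, 0.24} → pass.
Rum (methods 1·2): 0.31 vs {0.21, 0.19, 0.32, 0.30} → fail.
Aut (methods 1·2): 0.49 vs {0.41, 0.24, 0.32, 0.30} → pass.
1 of 3 fail.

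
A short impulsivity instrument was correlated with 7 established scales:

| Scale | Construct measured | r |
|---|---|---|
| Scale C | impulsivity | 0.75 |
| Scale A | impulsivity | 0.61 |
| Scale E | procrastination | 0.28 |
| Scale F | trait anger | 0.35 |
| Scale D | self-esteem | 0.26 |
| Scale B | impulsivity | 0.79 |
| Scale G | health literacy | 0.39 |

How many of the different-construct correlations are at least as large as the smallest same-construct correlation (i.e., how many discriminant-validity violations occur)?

0

Convergent (same construct = impulsivity): Scale C, Scale A, Scale B.
Smallest convergent = 0.61. Discriminant values: 0.28, 0.35, 0.26, 0.39; count ≥ 0.61 → 0.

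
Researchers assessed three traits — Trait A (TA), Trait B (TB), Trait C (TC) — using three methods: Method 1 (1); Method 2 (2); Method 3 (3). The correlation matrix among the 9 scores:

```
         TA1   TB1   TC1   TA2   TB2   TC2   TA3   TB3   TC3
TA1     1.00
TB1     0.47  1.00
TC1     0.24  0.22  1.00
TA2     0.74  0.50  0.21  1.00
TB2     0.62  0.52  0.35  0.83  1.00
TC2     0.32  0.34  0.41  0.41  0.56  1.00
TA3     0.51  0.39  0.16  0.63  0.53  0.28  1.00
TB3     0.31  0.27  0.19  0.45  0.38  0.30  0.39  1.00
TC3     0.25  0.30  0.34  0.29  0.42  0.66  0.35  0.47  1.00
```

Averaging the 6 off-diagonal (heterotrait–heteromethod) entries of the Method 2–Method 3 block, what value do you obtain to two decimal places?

0.38

HTHM values (method 2 × method 3): 0.45, 0.29, 0.53, 0.42, 0.28, 0.30; mean = 2.27/6 = 0.38.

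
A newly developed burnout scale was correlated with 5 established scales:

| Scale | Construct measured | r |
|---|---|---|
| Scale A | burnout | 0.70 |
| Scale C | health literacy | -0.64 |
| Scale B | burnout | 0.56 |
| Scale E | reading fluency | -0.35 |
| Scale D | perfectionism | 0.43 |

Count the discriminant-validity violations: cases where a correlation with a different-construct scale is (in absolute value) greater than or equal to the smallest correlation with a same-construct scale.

1

Convergent (same construct = burnout): Scale A, Scale B.
Smallest convergent = 0.56. Discriminant |r|: 0.64, 0.35, 0.43; count ≥ 0.56 → 1.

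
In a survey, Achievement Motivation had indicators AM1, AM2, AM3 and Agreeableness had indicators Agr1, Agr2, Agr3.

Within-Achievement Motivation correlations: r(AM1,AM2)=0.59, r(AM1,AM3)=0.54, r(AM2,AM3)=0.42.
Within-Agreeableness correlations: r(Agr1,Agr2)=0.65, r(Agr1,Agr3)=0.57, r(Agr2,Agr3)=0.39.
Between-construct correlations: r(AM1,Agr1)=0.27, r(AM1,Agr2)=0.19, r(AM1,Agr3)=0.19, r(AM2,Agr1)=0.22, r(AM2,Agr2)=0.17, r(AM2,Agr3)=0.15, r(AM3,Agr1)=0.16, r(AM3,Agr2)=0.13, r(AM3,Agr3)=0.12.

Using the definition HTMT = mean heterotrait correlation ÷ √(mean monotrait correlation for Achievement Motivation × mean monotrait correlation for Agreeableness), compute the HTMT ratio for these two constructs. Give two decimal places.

0.34

Mean heterotrait r = 1.60/9 = 0.1778.
Mean within-AM = 1.55/3 = 0.5167; mean within-Agr = 1.61/3 = 0.5367.
Geometric mean = √(0.5167 × 0.5367) = 0.5266.
HTMT = 0.1778 / 0.5266 = 0.34.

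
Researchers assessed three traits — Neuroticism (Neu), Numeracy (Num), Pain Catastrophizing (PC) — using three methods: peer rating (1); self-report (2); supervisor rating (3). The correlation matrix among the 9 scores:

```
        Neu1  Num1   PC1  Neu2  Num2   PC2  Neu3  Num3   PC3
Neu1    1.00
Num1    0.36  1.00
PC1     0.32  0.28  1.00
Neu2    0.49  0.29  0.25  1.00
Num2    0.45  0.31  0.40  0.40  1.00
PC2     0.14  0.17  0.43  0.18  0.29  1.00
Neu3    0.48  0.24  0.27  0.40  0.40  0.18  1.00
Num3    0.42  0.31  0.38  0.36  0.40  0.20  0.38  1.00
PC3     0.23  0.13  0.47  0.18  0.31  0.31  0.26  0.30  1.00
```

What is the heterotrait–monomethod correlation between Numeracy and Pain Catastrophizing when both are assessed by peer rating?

Different traits, same method: r(Num1, PC1) = 0.28.

0.28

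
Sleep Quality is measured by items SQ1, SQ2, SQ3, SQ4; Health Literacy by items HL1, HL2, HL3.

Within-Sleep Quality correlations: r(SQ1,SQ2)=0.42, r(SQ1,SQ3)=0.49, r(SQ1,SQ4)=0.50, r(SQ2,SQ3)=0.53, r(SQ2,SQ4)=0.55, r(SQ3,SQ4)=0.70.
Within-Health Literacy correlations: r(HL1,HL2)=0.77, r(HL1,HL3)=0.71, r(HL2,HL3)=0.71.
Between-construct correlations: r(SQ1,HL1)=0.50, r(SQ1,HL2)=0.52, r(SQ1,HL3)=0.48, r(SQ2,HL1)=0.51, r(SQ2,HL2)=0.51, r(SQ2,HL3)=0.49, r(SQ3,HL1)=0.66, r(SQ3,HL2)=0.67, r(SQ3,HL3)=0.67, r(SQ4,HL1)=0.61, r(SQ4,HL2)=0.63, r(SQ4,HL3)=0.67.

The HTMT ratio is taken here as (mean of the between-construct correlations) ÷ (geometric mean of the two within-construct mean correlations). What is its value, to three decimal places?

Mean between = 6.92/12 = 0.5767.
Mean within-SQ = 3.19/6 = 0.5317; mean within-HL = 2.19/3 = 0.7300.
Geometric mean = √(0.5317 × 0.7300) = 0.6230.
HTMT = 0.5767 / 0.6230 = 0.926.

0.926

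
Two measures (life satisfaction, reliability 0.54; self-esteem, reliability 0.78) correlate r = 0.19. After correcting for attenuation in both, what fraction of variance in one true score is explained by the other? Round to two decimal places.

Disattenuated r = 0.19 / √(0.54 × 0.78) = 0.19 / 0.6490 = 0.2928.
Shared true-score variance = 0.2928² = 0.0857 ≈ 0.09.

0.09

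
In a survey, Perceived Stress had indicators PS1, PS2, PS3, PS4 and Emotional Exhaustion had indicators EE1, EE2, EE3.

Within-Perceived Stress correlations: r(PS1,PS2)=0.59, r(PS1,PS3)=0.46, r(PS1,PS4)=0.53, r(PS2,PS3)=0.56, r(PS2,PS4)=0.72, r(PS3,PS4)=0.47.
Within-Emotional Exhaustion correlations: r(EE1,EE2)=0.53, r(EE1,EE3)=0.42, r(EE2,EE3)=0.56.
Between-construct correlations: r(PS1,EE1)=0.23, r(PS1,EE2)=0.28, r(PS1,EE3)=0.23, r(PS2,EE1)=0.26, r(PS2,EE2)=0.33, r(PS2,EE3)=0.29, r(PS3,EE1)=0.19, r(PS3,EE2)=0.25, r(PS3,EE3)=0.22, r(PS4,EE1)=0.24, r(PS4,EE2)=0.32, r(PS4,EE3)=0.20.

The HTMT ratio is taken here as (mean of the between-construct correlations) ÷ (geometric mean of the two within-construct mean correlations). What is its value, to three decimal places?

Mean between = 3.04/12 = 0.2533.
Mean within-PS = 3.33/6 = 0.5550; mean within-EE = 1.51/3 = 0.5033.
Geometric mean = √(0.5550 × 0.5033) = 0.5285.
HTMT = 0.2533 / 0.5285 = 0.479.

0.479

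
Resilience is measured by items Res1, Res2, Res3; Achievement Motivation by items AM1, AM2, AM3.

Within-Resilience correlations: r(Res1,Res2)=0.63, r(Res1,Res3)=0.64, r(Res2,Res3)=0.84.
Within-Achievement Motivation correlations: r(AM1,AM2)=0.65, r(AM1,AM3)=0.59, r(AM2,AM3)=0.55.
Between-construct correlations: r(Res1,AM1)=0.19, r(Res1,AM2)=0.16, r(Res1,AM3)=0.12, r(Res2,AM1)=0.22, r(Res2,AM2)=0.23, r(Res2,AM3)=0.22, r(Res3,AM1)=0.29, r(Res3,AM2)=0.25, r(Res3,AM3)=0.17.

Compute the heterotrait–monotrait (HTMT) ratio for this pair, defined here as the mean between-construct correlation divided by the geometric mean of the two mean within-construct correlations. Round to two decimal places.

Mean between = 1.85/9 = 0.2056.
Mean within-Res = 2.11/3 = 0.7033; mean within-AM = 1.79/3 = 0.5967.
Geometric mean = √(0.7033 × 0.5967) = 0.6478.
HTMT = 0.2056 / 0.6478 = 0.32.

0.32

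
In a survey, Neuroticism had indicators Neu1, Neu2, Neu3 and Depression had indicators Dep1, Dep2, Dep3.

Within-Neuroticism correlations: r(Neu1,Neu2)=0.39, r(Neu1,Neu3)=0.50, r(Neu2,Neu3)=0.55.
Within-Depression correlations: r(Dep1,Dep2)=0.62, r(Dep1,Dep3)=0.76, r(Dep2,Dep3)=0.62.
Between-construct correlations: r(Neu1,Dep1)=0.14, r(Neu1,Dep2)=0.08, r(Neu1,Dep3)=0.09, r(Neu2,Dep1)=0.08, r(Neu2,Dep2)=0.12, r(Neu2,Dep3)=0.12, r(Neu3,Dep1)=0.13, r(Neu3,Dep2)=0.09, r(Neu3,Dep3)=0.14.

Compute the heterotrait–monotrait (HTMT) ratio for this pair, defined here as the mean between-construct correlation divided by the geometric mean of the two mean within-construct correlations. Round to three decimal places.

0.194

Between-construct mean = 0.99/9 = 0.1100.
Mean within-Neu = 1.44/3 = 0.4800; mean within-Dep = 2.00/3 = 0.6667.
Geometric mean = √(0.4800 × 0.6667) = 0.5657.
HTMT = 0.1100 / 0.5657 = 0.194.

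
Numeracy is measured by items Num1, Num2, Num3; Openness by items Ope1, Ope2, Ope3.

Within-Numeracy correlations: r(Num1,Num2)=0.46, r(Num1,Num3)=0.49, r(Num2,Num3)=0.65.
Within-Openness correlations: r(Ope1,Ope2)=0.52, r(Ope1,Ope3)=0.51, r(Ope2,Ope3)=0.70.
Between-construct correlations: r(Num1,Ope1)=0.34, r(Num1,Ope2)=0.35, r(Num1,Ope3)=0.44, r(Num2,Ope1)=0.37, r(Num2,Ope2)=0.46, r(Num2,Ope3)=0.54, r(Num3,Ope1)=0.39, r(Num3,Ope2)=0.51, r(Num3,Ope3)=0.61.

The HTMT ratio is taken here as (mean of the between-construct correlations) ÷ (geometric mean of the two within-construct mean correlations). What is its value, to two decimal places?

Mean heterotrait r = 4.01/9 = 0.4456.
Mean within-Num = 1.60/3 = 0.5333; mean within-Ope = 1.73/3 = 0.5767.
Geometric mean = √(0.5333 × 0.5767) = 0.5546.
HTMT = 0.4456 / 0.5546 = 0.80.

0.80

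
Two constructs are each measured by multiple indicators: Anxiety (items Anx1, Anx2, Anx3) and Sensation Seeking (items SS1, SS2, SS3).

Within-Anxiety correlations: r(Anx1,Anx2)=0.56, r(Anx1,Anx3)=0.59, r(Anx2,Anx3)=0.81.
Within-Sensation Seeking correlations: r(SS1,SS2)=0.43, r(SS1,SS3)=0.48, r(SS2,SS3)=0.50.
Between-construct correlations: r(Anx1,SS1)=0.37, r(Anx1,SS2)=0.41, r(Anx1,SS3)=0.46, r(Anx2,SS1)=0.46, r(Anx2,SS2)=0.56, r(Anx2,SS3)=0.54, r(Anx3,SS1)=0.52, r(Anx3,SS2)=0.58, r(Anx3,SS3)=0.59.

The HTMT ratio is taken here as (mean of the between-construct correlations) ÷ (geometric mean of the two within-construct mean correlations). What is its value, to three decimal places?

0.900

Between-construct mean = 4.49/9 = 0.4989.
Mean within-Anx = 1.96/3 = 0.6533; mean within-SS = 1.41/3 = 0.4700.
Geometric mean = √(0.6533 × 0.4700) = 0.5541.
HTMT = 0.4989 / 0.5541 = 0.900.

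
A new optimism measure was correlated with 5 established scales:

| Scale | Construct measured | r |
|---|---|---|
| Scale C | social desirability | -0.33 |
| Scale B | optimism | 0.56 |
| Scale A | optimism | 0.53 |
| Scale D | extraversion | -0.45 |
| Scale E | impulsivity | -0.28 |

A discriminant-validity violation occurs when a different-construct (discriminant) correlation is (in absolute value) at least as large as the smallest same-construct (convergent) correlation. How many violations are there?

Convergent (same construct = optimism): Scale B, Scale A.
Smallest convergent = 0.53. Discriminant |r|: 0.33, 0.45, 0.28; count ≥ 0.53 → 0.

0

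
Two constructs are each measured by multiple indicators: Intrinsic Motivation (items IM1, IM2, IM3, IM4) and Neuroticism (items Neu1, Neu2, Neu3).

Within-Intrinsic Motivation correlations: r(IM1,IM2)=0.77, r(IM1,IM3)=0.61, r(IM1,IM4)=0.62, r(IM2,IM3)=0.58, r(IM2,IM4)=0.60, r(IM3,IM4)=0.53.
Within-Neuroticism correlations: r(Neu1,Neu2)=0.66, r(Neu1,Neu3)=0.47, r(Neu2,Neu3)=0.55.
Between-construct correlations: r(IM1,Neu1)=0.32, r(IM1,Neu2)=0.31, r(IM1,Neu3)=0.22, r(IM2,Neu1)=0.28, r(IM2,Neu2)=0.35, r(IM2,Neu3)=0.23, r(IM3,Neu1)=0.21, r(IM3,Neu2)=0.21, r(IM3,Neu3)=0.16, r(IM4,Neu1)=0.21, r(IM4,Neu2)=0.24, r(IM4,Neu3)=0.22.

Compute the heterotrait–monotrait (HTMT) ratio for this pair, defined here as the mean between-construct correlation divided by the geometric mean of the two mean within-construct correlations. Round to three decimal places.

Mean between = 2.96/12 = 0.2467.
Mean within-IM = 3.71/6 = 0.6183; mean within-Neu = 1.68/3 = 0.5600.
Geometric mean = √(0.6183 × 0.5600) = 0.5884.
HTMT = 0.2467 / 0.5884 = 0.419.

0.419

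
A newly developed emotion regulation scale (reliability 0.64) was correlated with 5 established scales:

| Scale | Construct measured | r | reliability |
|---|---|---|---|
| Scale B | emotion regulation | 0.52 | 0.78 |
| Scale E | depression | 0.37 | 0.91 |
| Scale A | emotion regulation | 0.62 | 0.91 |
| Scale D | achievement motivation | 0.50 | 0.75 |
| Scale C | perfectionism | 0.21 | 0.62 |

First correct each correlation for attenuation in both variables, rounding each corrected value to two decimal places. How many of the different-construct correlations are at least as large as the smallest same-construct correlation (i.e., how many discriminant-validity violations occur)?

Disattenuated r (r / √(r_scale · r_new)):
  Scale B (conv): 0.52 / √(0.78·0.64) = 0.74
  Scale E (disc): 0.37 / √(0.91·0.64) = 0.48
  Scale A (conv): 0.62 / √(0.91·0.64) = 0.81
  Scale D (disc): 0.50 / √(0.75·0.64) = 0.72
  Scale C (disc): 0.21 / √(0.62·0.64) = 0.33
Smallest convergent = 0.74. Discriminant values: 0.48, 0.72, 0.33; count ≥ 0.74 → 0.

0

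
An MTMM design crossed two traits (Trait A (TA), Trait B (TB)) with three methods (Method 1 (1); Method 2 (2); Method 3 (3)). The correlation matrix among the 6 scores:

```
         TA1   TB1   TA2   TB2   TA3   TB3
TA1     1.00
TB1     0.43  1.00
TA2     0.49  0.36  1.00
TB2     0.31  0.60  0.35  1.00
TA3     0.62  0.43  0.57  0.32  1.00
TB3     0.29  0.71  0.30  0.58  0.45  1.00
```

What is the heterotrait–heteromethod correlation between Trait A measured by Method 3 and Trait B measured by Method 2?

Different traits and methods: r(TA3, TB2) = 0.32.

0.32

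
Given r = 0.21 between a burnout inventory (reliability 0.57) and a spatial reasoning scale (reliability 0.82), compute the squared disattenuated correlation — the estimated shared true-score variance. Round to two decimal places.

0.09

Disattenuated r = 0.21 / √(0.57 × 0.82) = 0.21 / 0.6837 = 0.3072.
Shared true-score variance = 0.3072² = 0.0944 ≈ 0.09.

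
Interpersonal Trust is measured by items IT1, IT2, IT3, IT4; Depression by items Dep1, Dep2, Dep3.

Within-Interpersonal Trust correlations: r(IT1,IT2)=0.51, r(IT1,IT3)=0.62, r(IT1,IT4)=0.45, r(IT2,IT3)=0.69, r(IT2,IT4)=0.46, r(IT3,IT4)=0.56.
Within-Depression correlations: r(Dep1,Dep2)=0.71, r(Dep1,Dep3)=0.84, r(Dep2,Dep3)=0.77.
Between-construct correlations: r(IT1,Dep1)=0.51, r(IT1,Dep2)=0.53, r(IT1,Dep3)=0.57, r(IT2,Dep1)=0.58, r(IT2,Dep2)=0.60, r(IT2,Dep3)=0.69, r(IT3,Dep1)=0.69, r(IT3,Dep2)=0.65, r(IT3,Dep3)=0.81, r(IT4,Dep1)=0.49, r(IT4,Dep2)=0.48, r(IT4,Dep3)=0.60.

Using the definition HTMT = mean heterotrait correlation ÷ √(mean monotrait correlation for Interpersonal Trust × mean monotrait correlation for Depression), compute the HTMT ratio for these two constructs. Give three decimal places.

0.921

Between-construct mean = 7.20/12 = 0.6000.
Mean within-IT = 3.29/6 = 0.5483; mean within-Dep = 2.32/3 = 0.7733.
Geometric mean = √(0.5483 × 0.7733) = 0.6512.
HTMT = 0.6000 / 0.6512 = 0.921.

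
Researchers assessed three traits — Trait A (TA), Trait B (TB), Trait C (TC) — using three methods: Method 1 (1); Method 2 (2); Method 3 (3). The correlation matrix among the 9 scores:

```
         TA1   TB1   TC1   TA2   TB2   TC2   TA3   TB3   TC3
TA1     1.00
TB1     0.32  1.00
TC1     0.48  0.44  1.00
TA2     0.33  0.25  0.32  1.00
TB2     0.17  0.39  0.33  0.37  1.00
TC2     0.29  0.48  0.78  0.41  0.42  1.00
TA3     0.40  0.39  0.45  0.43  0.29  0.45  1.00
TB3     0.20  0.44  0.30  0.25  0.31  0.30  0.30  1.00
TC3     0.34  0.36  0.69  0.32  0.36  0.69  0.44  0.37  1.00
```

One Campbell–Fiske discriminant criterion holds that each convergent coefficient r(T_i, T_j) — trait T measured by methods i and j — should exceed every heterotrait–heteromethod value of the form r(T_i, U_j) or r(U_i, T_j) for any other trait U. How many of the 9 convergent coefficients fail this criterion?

Each convergent coefficient versus the relevant comparison correlations:
TA (methods 1·2): 0.33 vs {0.17, 0.25, 0.29, 0.32} → pass.
TA (methods 1·3): 0.40 vs {0.20, 0.39, 0.34, 0.45} → fail.
TA (methods 2·3): 0.43 vs {0.25, 0.29, 0.32, 0.45} → fail.
TB (methods 1·2): 0.39 vs {0.25, 0.17, 0.48, 0.33} → fail.
TB (methods 1·3): 0.44 vs {0.39, 0.20, 0.36, 0.30} → pass.
TB (methods 2·3): 0.31 vs {0.29, 0.25, 0.36, 0.30} → fail.
TC (methods 1·2): 0.78 vs {0.32, 0.29, 0.33, 0.48} → pass.
TC (methods 1·3): 0.69 vs {0.45, 0.34, 0.30, 0.36} → pass.
TC (methods 2·3): 0.69 vs {0.45, 0.32, 0.30, 0.36} → pass.
4 of 9 fail.

4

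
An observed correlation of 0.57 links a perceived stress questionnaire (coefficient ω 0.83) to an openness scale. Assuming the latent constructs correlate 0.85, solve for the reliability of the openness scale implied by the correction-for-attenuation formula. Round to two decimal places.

r_true = r_obs / √(r_xx · r_yy) ⇒ 0.85 = 0.57 / √(0.83 · r_yy).
√(0.83 · r_yy) = 0.57 / 0.85 = 0.6706; 0.83 · r_yy = 0.4497; r_yy = 0.4497 / 0.83 ≈ 0.54.

0.54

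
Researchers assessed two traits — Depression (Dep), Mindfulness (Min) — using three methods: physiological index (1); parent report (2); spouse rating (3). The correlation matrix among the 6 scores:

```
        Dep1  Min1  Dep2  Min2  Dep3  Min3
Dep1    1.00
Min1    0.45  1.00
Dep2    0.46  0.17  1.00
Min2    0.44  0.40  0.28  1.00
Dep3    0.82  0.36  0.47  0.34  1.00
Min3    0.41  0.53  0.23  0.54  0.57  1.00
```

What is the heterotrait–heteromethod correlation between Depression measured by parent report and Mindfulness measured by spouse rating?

0.23

Different traits and methods: r(Dep2, Min3) = 0.23.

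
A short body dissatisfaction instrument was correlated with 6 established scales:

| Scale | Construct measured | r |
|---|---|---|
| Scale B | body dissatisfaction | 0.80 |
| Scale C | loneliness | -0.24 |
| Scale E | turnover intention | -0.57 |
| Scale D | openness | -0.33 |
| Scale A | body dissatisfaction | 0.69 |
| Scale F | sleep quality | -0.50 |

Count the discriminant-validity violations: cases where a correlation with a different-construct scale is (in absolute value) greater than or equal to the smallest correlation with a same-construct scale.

0

Convergent (same construct = body dissatisfaction): Scale B, Scale A.
Smallest convergent = 0.69. Discriminant |r|: 0.24, 0.57, 0.33, 0.50; count ≥ 0.69 → 0.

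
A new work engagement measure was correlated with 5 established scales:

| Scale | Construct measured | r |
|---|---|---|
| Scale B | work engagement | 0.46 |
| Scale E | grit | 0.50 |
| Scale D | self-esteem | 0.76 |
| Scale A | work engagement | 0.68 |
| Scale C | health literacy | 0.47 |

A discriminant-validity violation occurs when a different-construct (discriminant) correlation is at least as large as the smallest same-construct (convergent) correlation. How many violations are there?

3

Convergent (same construct = work engagement): Scale B, Scale A.
Smallest convergent = 0.46. Discriminant values: 0.50, 0.76, 0.47; count ≥ 0.46 → 3.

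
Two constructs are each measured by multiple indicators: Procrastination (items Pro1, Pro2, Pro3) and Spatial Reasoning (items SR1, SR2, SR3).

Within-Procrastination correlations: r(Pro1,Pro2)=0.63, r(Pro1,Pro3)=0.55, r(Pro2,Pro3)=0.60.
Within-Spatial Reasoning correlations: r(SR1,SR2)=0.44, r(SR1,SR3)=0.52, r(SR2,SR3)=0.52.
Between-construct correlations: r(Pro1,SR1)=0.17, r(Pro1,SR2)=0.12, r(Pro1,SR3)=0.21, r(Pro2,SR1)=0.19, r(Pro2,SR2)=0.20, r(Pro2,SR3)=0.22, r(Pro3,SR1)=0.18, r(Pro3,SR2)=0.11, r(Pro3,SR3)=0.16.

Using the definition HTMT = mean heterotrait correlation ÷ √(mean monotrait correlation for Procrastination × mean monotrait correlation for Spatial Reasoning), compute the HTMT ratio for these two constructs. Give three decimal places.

0.320

Between-construct mean = 1.56/9 = 0.1733.
Mean within-Pro = 1.78/3 = 0.5933; mean within-SR = 1.48/3 = 0.4933.
Geometric mean = √(0.5933 × 0.4933) = 0.5410.
HTMT = 0.1733 / 0.5410 = 0.320.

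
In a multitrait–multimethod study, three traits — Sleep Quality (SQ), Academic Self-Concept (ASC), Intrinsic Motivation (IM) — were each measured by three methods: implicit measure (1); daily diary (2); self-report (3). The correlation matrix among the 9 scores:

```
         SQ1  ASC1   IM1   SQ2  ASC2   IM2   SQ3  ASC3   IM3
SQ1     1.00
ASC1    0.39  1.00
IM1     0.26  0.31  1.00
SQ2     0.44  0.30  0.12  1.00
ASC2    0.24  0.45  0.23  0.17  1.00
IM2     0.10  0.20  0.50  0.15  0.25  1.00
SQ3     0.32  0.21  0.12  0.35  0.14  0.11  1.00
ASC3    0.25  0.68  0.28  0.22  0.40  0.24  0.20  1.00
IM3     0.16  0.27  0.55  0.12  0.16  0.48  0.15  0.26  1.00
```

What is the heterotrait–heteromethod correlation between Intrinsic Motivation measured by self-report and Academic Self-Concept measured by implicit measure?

0.27

Different traits and methods: r(IM3, ASC1) = 0.27.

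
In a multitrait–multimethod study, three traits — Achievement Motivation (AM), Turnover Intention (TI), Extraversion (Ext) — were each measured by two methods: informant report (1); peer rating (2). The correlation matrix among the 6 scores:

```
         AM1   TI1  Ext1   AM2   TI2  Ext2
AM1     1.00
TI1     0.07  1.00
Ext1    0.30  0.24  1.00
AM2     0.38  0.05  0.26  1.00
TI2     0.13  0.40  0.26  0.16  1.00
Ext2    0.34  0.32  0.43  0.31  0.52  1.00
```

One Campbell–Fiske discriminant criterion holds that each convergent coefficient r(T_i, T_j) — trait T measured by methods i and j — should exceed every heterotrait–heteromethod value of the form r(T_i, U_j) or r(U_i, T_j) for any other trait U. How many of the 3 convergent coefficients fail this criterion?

Convergent coefficients and their comparison sets:
AM (methods 1·2): 0.38 vs {0.13, 0.05, 0.34, 0.26} → pass.
TI (methods 1·2): 0.40 vs {0.05, 0.13, 0.32, 0.26} → pass.
Ext (methods 1·2): 0.43 vs {0.26, 0.34, 0.26, 0.32} → pass.
0 of 3 fail.

0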